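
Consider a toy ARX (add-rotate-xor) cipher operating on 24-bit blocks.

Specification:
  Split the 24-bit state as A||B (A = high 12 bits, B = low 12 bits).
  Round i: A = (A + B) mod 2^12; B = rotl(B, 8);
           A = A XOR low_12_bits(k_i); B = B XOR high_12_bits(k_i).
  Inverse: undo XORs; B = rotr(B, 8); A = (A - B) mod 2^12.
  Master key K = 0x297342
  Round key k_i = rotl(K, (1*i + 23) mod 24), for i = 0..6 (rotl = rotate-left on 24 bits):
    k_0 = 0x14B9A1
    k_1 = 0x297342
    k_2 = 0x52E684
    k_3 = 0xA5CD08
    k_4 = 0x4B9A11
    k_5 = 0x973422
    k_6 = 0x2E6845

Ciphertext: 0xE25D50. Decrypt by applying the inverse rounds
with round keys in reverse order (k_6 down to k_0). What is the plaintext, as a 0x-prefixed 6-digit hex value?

0xE5282B

s_0 = ciphertext = 0xE25D50
s_1 = InvRound(s_0, k_6) = 0xAF1B6F
s_2 = InvRound(s_1, k_5) = 0xD111C2
s_3 = InvRound(s_2, k_4) = 0xF4B7B5
s_4 = InvRound(s_3, k_3) = 0x3A6E9D
s_5 = InvRound(s_4, k_2) = 0x9E7B3B
s_6 = InvRound(s_5, k_1) = 0xFDCAC9
s_7 = InvRound(s_6, k_0) = 0xE5282B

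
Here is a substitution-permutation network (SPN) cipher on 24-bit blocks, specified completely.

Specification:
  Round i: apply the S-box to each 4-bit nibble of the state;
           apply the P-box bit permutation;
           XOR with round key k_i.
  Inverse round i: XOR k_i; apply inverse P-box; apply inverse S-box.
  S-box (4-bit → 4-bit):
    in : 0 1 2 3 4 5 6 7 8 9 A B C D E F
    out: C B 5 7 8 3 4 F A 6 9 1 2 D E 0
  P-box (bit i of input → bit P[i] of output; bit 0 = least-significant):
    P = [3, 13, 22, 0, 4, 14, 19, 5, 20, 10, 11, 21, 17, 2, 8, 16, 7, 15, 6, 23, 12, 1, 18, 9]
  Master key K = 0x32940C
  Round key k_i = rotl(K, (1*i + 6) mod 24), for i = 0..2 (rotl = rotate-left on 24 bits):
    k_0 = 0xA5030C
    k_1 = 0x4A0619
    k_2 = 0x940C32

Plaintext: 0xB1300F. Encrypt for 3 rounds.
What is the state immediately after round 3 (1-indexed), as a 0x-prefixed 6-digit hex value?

0x0ABB60

s_0 = plaintext = 0xB1300F
s_1 = Round(s_0, k_0) = 0x0F9AA8
s_2 = Round(s_1, k_1) = 0x7E252C
s_3 = Round(s_2, k_2) = 0x0ABB60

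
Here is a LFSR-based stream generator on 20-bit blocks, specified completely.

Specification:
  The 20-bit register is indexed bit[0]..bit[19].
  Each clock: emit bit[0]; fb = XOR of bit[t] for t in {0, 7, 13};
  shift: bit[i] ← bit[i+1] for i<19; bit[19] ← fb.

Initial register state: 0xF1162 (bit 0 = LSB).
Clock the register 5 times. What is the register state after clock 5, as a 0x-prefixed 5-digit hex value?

reg_0 = 0xF1162
clock 1: out=0, reg = 0x788B1
clock 2: out=1, reg = 0x3C458
clock 3: out=0, reg = 0x1E22C
clock 4: out=0, reg = 0x8F116
clock 5: out=0, reg = 0xC788B

0xC788B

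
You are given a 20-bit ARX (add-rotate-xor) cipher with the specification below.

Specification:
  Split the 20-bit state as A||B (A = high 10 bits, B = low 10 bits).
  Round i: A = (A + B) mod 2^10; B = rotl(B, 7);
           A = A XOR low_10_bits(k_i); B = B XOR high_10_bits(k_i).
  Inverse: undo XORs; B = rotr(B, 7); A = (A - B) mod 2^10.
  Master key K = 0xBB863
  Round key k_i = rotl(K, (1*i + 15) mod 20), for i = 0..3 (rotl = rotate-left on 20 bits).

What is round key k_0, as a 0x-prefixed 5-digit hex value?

0x1DDC3

K = 0xBB863
k_0 = rotl(K, (1*0+15) mod 20) = rotl(K, 15) = 0x1DDC3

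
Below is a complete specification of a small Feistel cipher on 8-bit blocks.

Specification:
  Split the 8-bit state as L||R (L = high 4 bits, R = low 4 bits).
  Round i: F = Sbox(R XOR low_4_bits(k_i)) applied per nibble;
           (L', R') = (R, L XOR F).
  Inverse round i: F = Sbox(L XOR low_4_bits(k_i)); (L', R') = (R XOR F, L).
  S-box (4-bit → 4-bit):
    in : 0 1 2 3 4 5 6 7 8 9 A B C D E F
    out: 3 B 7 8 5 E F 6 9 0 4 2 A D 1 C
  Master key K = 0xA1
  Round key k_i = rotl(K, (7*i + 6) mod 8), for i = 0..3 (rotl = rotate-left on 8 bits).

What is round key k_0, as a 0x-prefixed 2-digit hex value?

K = 0xA1
k_0 = rotl(K, (7*0+6) mod 8) = rotl(K, 6) = 0x68

0x68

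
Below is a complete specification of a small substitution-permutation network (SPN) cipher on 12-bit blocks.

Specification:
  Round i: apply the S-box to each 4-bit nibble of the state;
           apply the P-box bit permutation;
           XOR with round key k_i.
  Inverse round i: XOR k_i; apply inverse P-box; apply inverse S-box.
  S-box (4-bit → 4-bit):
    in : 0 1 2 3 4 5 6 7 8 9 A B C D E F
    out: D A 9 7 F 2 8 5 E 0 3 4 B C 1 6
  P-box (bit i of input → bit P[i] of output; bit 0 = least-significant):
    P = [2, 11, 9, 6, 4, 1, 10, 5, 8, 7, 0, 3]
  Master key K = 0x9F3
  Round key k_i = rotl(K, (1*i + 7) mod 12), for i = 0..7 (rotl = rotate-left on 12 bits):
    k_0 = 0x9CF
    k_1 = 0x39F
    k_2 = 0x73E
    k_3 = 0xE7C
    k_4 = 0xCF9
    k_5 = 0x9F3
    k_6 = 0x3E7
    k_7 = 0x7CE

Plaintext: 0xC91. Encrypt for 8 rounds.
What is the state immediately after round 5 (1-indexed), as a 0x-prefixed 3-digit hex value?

s_0 = plaintext = 0xC91
s_1 = Round(s_0, k_0) = 0x007
s_2 = Round(s_1, k_1) = 0x4A2
s_3 = Round(s_2, k_2) = 0x6E1
s_4 = Round(s_3, k_3) = 0x624
s_5 = Round(s_4, k_4) = 0x685
s_6 = Round(s_5, k_5) = 0x5D9
s_7 = Round(s_6, k_6) = 0x747
s_8 = Round(s_7, k_7) = 0x0F9

0x685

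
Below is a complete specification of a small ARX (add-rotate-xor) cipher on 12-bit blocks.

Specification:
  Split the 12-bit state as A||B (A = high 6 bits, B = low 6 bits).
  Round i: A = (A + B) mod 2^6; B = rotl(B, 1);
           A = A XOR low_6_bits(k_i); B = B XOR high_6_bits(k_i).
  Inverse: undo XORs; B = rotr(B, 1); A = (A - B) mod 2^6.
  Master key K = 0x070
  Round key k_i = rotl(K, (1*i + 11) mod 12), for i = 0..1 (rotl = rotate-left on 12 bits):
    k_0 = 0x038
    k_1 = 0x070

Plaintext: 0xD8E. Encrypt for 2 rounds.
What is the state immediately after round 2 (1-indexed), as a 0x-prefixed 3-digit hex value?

0xA39

s_0 = plaintext = 0xD8E
s_1 = Round(s_0, k_0) = 0xF1C
s_2 = Round(s_1, k_1) = 0xA39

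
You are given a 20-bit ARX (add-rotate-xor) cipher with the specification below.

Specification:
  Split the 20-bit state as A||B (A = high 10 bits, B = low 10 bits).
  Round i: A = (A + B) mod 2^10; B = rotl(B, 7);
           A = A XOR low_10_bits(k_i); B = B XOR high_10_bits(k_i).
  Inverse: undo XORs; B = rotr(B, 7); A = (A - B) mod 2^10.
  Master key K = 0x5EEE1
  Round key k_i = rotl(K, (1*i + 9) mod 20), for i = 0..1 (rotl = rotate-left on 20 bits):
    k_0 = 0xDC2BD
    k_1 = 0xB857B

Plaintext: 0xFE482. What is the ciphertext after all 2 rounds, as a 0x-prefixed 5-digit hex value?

0x176AD

s_0 = plaintext = 0xFE482
s_1 = Round(s_0, k_0) = 0xB1A60
s_2 = Round(s_1, k_1) = 0x176AD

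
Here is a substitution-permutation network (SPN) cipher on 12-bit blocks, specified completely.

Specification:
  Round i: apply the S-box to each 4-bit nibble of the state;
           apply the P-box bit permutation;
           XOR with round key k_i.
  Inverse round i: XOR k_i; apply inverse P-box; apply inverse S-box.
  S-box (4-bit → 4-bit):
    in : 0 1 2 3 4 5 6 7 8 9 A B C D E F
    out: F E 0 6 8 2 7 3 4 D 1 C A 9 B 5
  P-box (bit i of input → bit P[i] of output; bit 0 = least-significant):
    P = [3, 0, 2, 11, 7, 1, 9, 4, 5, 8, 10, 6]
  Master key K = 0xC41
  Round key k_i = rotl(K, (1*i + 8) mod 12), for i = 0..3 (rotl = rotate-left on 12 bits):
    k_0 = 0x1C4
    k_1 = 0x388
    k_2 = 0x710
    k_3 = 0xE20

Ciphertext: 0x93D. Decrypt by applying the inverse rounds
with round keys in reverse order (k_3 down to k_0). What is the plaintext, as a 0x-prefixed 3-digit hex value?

0x244

s_0 = ciphertext = 0x93D
s_1 = InvRound(s_0, k_3) = 0x3B6
s_2 = InvRound(s_1, k_2) = 0xF78
s_3 = InvRound(s_2, k_1) = 0x9D4
s_4 = InvRound(s_3, k_0) = 0x244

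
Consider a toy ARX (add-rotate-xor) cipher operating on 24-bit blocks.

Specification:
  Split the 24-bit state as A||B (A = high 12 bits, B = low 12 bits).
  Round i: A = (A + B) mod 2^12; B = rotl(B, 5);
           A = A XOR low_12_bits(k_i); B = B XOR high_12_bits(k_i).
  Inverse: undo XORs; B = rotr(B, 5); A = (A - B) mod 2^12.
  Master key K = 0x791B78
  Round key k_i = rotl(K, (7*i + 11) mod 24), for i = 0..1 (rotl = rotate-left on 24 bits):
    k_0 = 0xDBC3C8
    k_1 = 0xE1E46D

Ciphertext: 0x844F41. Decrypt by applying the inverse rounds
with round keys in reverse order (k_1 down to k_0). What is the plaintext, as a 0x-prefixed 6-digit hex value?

s_0 = ciphertext = 0x844F41
s_1 = InvRound(s_0, k_1) = 0xC9FF8A
s_2 = InvRound(s_1, k_0) = 0x446B11

0x446B11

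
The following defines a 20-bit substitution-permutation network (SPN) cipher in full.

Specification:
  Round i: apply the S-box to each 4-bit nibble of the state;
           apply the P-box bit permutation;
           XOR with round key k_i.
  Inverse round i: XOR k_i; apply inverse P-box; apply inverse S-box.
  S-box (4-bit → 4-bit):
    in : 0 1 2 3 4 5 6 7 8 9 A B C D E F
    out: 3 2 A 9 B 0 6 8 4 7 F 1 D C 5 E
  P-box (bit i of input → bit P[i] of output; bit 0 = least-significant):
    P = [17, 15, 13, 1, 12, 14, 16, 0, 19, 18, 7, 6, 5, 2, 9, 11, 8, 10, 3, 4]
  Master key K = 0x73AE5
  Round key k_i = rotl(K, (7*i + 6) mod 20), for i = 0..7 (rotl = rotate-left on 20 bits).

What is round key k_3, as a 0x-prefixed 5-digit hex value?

0xD72B9

K = 0x73AE5
k_0 = rotl(K, (7*0+6) mod 20) = rotl(K, 6) = 0xEB95C
k_1 = rotl(K, (7*1+6) mod 20) = rotl(K, 13) = 0xCAE75
k_2 = rotl(K, (7*2+6) mod 20) = rotl(K, 0) = 0x73AE5
k_3 = rotl(K, (7*3+6) mod 20) = rotl(K, 7) = 0xD72B9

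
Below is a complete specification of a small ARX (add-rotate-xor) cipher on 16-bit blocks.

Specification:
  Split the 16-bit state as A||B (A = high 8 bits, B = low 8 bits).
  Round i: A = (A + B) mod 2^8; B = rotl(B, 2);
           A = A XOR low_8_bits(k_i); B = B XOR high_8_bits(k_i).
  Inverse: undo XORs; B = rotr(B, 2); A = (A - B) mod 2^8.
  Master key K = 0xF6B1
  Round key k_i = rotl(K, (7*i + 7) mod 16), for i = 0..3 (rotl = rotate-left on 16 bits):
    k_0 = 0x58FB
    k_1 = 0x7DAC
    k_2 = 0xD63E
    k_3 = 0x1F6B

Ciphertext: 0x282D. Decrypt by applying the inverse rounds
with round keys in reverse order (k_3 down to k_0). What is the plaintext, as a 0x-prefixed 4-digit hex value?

0xF6A8

s_0 = ciphertext = 0x282D
s_1 = InvRound(s_0, k_3) = 0xB78C
s_2 = InvRound(s_1, k_2) = 0xF396
s_3 = InvRound(s_2, k_1) = 0x65FA
s_4 = InvRound(s_3, k_0) = 0xF6A8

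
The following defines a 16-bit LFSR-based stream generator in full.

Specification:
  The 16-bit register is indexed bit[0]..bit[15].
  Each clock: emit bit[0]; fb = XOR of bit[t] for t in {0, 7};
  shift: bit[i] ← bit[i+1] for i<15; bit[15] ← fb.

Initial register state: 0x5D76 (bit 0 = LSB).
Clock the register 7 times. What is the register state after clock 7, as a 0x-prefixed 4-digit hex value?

0x98BA

reg_0 = 0x5D76
clock 1: out=0, reg = 0x2EBB
clock 2: out=1, reg = 0x175D
clock 3: out=1, reg = 0x8BAE
clock 4: out=0, reg = 0xC5D7
clock 5: out=1, reg = 0x62EB
clock 6: out=1, reg = 0x3175
clock 7: out=1, reg = 0x98BA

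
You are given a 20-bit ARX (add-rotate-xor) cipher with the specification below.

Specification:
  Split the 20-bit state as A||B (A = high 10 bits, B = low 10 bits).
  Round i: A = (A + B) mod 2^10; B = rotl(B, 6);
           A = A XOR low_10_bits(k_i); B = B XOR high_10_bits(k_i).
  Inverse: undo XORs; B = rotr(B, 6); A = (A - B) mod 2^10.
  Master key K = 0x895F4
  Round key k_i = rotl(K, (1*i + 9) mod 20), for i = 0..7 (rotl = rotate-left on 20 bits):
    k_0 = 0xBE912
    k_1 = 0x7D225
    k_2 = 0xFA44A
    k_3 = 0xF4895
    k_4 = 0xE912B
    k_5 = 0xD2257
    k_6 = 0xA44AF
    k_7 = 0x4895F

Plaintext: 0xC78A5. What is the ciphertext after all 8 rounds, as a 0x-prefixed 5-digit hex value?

s_0 = plaintext = 0xC78A5
s_1 = Round(s_0, k_0) = 0xB47B0
s_2 = Round(s_1, k_1) = 0x291CF
s_3 = Round(s_2, k_2) = 0x8E435
s_4 = Round(s_3, k_3) = 0xBEE91
s_5 = Round(s_4, k_4) = 0x29FCD
s_6 = Round(s_5, k_5) = 0x88C34
s_7 = Round(s_6, k_6) = 0xBE392
s_8 = Round(s_7, k_7) = 0xF559B

0xF559B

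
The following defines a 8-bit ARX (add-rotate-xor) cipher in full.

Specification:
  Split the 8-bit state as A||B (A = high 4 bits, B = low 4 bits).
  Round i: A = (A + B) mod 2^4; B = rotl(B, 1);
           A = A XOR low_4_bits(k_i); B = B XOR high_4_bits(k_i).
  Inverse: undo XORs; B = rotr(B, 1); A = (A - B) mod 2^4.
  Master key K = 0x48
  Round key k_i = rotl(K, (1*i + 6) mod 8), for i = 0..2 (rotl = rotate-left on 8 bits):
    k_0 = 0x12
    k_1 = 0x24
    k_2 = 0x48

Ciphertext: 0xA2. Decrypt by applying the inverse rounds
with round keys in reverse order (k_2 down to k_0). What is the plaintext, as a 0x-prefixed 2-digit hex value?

s_0 = ciphertext = 0xA2
s_1 = InvRound(s_0, k_2) = 0xF3
s_2 = InvRound(s_1, k_1) = 0x38
s_3 = InvRound(s_2, k_0) = 0x5C

0x5C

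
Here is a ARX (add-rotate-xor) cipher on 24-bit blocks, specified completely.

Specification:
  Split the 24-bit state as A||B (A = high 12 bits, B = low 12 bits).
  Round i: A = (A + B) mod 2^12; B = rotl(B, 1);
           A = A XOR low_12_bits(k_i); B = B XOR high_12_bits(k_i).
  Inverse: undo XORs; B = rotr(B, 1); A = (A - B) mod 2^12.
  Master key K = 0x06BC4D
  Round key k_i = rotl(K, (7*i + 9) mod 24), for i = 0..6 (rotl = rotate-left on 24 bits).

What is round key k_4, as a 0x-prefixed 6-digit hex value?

K = 0x06BC4D
k_0 = rotl(K, (7*0+9) mod 24) = rotl(K, 9) = 0x789A0D
k_1 = rotl(K, (7*1+9) mod 24) = rotl(K, 16) = 0x4D06BC
k_2 = rotl(K, (7*2+9) mod 24) = rotl(K, 23) = 0x835E26
k_3 = rotl(K, (7*3+9) mod 24) = rotl(K, 6) = 0xAF1341
k_4 = rotl(K, (7*4+9) mod 24) = rotl(K, 13) = 0x89A0D7

0x89A0D7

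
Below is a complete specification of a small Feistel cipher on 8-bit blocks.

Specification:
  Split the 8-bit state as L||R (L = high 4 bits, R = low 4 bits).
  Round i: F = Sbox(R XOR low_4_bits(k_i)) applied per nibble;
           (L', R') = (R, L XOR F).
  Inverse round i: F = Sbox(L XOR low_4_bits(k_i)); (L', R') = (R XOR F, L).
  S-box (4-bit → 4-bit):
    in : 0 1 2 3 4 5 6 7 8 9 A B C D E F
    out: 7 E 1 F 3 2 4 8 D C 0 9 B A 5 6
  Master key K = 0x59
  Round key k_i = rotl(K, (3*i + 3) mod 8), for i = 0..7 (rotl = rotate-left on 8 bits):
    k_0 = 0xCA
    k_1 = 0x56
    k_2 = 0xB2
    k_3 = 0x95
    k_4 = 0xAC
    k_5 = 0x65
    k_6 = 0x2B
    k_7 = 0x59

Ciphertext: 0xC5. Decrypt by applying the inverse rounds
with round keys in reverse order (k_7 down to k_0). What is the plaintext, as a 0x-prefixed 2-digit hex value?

s_0 = ciphertext = 0xC5
s_1 = InvRound(s_0, k_7) = 0x7C
s_2 = InvRound(s_1, k_6) = 0x77
s_3 = InvRound(s_2, k_5) = 0x67
s_4 = InvRound(s_3, k_4) = 0x76
s_5 = InvRound(s_4, k_3) = 0x77
s_6 = InvRound(s_5, k_2) = 0x57
s_7 = InvRound(s_6, k_1) = 0x85
s_8 = InvRound(s_7, k_0) = 0x48

0x48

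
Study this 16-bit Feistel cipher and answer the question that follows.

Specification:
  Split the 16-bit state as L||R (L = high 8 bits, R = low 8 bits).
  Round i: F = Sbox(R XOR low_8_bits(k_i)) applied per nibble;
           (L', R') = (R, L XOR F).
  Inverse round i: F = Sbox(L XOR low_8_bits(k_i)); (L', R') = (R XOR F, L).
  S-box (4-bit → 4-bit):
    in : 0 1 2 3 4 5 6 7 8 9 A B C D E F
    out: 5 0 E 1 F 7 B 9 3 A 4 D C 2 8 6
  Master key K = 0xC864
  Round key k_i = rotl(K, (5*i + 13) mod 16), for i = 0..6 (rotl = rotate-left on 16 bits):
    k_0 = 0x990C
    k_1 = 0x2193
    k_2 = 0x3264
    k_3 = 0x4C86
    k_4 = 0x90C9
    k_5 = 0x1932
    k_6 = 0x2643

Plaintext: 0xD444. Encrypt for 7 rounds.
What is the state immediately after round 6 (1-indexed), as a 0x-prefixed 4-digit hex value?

0xEC7A

s_0 = plaintext = 0xD444
s_1 = Round(s_0, k_0) = 0x4427
s_2 = Round(s_1, k_1) = 0x279B
s_3 = Round(s_2, k_2) = 0x9B41
s_4 = Round(s_3, k_3) = 0x4152
s_5 = Round(s_4, k_4) = 0x52EC
s_6 = Round(s_5, k_5) = 0xEC7A
s_7 = Round(s_6, k_6) = 0x7AF6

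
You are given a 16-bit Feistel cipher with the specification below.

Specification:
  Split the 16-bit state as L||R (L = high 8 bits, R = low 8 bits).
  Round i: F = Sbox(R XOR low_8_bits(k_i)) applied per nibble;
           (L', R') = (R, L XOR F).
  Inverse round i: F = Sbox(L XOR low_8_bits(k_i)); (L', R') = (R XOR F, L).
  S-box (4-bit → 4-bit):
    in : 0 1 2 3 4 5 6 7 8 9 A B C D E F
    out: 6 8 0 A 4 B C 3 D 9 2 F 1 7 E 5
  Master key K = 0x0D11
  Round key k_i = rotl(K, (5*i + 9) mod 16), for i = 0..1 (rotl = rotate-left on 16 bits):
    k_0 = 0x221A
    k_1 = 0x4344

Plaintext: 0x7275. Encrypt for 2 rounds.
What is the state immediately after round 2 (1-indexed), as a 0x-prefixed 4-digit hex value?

s_0 = plaintext = 0x7275
s_1 = Round(s_0, k_0) = 0x75B7
s_2 = Round(s_1, k_1) = 0xB72F

0xB72F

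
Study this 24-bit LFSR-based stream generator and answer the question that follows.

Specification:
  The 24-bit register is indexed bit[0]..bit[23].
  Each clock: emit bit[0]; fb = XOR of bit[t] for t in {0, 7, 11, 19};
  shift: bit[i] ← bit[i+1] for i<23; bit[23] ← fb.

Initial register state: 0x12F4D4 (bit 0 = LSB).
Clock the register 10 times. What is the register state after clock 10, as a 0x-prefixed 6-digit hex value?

0xD044BD

reg_0 = 0x12F4D4
clock 1: out=0, reg = 0x897A6A
clock 2: out=0, reg = 0x44BD35
clock 3: out=1, reg = 0x225E9A
clock 4: out=0, reg = 0x112F4D
clock 5: out=1, reg = 0x0897A6
clock 6: out=0, reg = 0x044BD3
clock 7: out=1, reg = 0x8225E9
clock 8: out=1, reg = 0x4112F4
clock 9: out=0, reg = 0xA0897A
clock 10: out=0, reg = 0xD044BD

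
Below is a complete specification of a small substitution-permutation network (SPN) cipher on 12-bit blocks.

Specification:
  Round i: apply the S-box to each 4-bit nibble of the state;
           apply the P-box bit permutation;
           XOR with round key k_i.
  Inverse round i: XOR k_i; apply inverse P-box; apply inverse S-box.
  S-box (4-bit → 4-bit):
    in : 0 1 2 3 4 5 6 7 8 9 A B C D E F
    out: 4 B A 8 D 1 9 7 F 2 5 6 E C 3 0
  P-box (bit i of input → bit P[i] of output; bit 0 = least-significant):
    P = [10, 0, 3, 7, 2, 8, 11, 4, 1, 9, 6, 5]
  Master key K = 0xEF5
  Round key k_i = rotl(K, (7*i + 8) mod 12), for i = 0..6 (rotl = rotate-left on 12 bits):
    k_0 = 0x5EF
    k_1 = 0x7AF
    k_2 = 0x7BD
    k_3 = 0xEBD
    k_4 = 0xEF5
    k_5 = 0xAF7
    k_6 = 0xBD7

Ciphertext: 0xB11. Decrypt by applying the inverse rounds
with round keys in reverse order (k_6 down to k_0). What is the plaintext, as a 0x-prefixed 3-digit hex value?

0x312

s_0 = ciphertext = 0xB11
s_1 = InvRound(s_0, k_6) = 0xA53
s_2 = InvRound(s_1, k_5) = 0x353
s_3 = InvRound(s_2, k_4) = 0x676
s_4 = InvRound(s_3, k_3) = 0xA0C
s_5 = InvRound(s_4, k_2) = 0x3C1
s_6 = InvRound(s_5, k_1) = 0x45A
s_7 = InvRound(s_6, k_0) = 0x312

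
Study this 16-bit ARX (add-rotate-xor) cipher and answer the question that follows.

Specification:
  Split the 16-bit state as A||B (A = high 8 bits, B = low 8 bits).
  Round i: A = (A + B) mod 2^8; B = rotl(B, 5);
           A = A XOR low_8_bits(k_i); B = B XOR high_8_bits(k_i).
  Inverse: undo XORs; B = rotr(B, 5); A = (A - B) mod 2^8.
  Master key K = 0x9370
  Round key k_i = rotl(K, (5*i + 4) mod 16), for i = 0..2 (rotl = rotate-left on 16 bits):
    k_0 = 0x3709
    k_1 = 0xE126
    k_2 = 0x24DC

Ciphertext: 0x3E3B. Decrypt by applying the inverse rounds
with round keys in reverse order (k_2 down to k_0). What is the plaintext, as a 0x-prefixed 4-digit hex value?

0x0EFF

s_0 = ciphertext = 0x3E3B
s_1 = InvRound(s_0, k_2) = 0xEAF8
s_2 = InvRound(s_1, k_1) = 0x04C8
s_3 = InvRound(s_2, k_0) = 0x0EFF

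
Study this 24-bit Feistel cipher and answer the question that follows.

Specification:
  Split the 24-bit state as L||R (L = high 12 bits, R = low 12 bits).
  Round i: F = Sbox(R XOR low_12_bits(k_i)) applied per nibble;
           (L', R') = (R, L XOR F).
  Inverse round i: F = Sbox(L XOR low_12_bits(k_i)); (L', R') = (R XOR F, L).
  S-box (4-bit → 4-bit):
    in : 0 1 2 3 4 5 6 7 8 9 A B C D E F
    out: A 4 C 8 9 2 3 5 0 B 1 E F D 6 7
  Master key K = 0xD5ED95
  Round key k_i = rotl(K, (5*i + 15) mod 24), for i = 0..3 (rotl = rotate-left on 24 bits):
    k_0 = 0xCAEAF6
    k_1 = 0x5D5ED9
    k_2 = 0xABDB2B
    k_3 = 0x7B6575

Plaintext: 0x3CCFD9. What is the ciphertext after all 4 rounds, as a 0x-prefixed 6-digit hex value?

0x9CD7E5

s_0 = plaintext = 0x3CCFD9
s_1 = Round(s_0, k_0) = 0xFD910B
s_2 = Round(s_1, k_1) = 0x10B805
s_3 = Round(s_2, k_2) = 0x8059CD
s_4 = Round(s_3, k_3) = 0x9CD7E5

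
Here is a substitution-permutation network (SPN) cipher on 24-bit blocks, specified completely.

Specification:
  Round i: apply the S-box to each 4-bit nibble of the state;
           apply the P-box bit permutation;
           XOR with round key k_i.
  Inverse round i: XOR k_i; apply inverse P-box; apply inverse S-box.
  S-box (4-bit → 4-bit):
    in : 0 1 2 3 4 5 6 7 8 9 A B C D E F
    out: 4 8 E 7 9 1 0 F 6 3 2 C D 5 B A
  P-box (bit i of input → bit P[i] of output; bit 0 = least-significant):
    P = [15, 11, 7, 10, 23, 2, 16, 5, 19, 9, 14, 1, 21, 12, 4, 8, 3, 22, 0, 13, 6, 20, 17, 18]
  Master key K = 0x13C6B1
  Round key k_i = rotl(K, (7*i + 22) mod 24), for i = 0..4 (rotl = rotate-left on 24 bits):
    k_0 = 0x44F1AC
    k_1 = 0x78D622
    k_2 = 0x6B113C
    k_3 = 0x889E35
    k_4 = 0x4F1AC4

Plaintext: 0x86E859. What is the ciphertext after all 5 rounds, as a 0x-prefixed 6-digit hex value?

s_0 = plaintext = 0x86E859
s_1 = Round(s_0, k_0) = 0xF62AAC
s_2 = Round(s_1, k_1) = 0x6C41B6
s_3 = Round(s_2, k_2) = 0x4A3017
s_4 = Round(s_3, k_3) = 0xEC42C5
s_5 = Round(s_4, k_4) = 0xFAF9AF

0xFAF9AF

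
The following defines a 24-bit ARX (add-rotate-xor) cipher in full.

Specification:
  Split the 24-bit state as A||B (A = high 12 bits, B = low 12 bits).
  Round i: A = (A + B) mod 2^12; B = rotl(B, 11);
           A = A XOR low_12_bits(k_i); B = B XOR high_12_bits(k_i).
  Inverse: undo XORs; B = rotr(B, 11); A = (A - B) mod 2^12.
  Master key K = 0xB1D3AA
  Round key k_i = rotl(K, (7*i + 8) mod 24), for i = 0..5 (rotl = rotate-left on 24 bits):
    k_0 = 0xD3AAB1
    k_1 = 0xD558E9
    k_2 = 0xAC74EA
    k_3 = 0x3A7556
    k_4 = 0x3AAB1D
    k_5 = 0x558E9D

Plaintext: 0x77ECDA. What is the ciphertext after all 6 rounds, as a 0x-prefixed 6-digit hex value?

s_0 = plaintext = 0x77ECDA
s_1 = Round(s_0, k_0) = 0xEE9B57
s_2 = Round(s_1, k_1) = 0x2A90FE
s_3 = Round(s_2, k_2) = 0x74DAB8
s_4 = Round(s_3, k_3) = 0x7536FB
s_5 = Round(s_4, k_4) = 0x5538D7
s_6 = Round(s_5, k_5) = 0x0B7933

0x0B7933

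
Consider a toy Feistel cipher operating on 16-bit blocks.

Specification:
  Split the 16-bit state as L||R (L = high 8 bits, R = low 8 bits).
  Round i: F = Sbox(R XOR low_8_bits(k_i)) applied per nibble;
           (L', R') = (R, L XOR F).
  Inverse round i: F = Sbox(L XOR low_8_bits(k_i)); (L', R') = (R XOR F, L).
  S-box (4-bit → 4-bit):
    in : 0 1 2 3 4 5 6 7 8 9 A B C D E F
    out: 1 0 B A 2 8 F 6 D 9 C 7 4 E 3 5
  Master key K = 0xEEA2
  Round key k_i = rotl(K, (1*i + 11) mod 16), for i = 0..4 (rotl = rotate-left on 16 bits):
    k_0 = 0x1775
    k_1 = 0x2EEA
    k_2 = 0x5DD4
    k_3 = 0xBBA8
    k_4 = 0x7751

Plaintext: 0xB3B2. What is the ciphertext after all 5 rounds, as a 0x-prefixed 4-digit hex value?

s_0 = plaintext = 0xB3B2
s_1 = Round(s_0, k_0) = 0xB2F5
s_2 = Round(s_1, k_1) = 0xF5B7
s_3 = Round(s_2, k_2) = 0xB70F
s_4 = Round(s_3, k_3) = 0x0F71
s_5 = Round(s_4, k_4) = 0x71BE

0x71BE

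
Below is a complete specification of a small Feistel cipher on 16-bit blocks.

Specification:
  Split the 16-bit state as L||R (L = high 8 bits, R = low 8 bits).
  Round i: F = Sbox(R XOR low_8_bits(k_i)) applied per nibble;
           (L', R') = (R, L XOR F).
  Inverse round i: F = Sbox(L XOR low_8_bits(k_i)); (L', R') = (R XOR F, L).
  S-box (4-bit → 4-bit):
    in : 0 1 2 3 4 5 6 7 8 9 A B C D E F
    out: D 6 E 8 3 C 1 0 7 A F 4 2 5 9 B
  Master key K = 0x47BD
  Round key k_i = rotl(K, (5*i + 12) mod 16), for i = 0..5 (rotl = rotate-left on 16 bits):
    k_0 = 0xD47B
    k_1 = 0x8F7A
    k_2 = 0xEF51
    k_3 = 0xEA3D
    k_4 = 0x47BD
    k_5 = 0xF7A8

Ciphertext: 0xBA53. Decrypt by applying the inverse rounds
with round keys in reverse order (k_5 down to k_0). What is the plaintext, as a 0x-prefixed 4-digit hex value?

s_0 = ciphertext = 0xBA53
s_1 = InvRound(s_0, k_5) = 0x3DBA
s_2 = InvRound(s_1, k_4) = 0xC73D
s_3 = InvRound(s_2, k_3) = 0x82C7
s_4 = InvRound(s_3, k_2) = 0x9F82
s_5 = InvRound(s_4, k_1) = 0x1E9F
s_6 = InvRound(s_5, k_0) = 0x831E

0x831E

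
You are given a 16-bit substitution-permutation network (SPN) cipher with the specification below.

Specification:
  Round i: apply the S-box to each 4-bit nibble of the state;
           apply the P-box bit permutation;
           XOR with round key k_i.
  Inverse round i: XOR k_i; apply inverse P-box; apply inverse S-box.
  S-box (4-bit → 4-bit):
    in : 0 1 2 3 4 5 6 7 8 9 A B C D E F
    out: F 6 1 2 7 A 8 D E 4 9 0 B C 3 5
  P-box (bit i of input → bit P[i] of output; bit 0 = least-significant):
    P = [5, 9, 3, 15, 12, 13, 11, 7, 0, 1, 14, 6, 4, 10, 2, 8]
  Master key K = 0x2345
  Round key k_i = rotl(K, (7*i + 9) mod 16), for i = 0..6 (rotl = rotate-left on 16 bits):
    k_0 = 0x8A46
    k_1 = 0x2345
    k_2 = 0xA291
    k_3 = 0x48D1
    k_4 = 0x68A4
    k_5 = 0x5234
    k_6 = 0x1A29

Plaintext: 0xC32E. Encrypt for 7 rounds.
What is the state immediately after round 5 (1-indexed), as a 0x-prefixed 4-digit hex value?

0x10DB

s_0 = plaintext = 0xC32E
s_1 = Round(s_0, k_0) = 0x9D74
s_2 = Round(s_1, k_1) = 0x79A9
s_3 = Round(s_2, k_2) = 0xF30D
s_4 = Round(s_3, k_3) = 0xF04F
s_5 = Round(s_4, k_4) = 0x10DB
s_6 = Round(s_5, k_5) = 0x1EF3
s_7 = Round(s_6, k_6) = 0x042E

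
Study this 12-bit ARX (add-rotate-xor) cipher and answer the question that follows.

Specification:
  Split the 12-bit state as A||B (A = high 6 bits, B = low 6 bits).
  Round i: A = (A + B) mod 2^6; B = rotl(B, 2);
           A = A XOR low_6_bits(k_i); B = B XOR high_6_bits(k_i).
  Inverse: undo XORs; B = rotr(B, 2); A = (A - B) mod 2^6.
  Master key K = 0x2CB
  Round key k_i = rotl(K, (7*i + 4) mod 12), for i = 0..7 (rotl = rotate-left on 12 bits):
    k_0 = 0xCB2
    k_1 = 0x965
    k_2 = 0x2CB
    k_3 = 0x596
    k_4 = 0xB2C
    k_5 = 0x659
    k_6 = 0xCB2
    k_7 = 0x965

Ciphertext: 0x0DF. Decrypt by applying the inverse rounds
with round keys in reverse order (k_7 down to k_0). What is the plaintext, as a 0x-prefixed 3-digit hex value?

0x878

s_0 = ciphertext = 0x0DF
s_1 = InvRound(s_0, k_7) = 0xE2E
s_2 = InvRound(s_1, k_6) = 0x0C7
s_3 = InvRound(s_2, k_5) = 0xCE7
s_4 = InvRound(s_3, k_4) = 0xB72
s_5 = InvRound(s_4, k_3) = 0xC89
s_6 = InvRound(s_5, k_2) = 0x660
s_7 = InvRound(s_6, k_1) = 0xAD1
s_8 = InvRound(s_7, k_0) = 0x878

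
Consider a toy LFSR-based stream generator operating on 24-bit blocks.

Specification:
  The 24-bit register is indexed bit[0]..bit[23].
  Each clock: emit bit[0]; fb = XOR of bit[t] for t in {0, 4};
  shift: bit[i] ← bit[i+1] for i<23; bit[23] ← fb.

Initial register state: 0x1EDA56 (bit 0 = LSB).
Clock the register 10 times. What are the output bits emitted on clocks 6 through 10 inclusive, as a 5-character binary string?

01001

reg_0 = 0x1EDA56
clock 1: out=0, reg = 0x8F6D2B
clock 2: out=1, reg = 0xC7B695
clock 3: out=1, reg = 0x63DB4A
clock 4: out=0, reg = 0x31EDA5
clock 5: out=1, reg = 0x98F6D2
clock 6: out=0, reg = 0xCC7B69
clock 7: out=1, reg = 0xE63DB4
clock 8: out=0, reg = 0xF31EDA
clock 9: out=0, reg = 0xF98F6D
clock 10: out=1, reg = 0xFCC7B6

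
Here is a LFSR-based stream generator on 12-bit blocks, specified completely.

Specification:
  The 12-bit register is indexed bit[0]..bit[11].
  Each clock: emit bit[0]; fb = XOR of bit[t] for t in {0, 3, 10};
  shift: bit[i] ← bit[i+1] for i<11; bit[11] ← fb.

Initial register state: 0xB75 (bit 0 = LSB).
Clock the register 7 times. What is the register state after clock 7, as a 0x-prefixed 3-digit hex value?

reg_0 = 0xB75
clock 1: out=1, reg = 0xDBA
clock 2: out=0, reg = 0x6DD
clock 3: out=1, reg = 0xB6E
clock 4: out=0, reg = 0xDB7
clock 5: out=1, reg = 0x6DB
clock 6: out=1, reg = 0xB6D
clock 7: out=1, reg = 0x5B6

0x5B6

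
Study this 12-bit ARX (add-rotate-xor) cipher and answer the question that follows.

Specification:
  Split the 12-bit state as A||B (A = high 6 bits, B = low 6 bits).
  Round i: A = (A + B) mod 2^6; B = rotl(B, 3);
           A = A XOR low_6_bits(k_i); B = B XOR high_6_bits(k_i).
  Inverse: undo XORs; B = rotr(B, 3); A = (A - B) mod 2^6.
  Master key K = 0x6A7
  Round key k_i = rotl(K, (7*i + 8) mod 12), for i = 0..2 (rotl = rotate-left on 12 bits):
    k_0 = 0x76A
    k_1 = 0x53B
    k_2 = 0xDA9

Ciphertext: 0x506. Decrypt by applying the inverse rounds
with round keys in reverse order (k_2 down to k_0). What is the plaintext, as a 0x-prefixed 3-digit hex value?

s_0 = ciphertext = 0x506
s_1 = InvRound(s_0, k_2) = 0xDC6
s_2 = InvRound(s_1, k_1) = 0xE92
s_3 = InvRound(s_2, k_0) = 0x5F9

0x5F9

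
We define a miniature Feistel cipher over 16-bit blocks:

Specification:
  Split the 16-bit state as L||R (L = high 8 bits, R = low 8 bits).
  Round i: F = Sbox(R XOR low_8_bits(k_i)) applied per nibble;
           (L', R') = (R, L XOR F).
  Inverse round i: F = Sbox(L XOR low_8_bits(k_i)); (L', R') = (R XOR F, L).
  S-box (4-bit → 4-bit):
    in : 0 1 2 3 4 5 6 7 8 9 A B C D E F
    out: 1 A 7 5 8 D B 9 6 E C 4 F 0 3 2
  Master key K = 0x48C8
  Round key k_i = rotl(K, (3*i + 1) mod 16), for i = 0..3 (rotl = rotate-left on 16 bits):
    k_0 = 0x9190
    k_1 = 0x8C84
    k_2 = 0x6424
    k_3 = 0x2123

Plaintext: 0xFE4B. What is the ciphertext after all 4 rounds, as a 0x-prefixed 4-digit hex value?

0xD5F3

s_0 = plaintext = 0xFE4B
s_1 = Round(s_0, k_0) = 0x4BFA
s_2 = Round(s_1, k_1) = 0xFAD8
s_3 = Round(s_2, k_2) = 0xD8D5
s_4 = Round(s_3, k_3) = 0xD5F3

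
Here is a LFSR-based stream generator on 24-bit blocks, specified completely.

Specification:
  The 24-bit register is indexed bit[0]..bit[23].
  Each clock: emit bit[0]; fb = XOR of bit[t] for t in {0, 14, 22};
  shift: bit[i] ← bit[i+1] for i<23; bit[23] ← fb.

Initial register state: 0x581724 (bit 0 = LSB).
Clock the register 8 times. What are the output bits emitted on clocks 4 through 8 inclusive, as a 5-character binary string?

reg_0 = 0x581724
clock 1: out=0, reg = 0xAC0B92
clock 2: out=0, reg = 0x5605C9
clock 3: out=1, reg = 0x2B02E4
clock 4: out=0, reg = 0x158172
clock 5: out=0, reg = 0x0AC0B9
clock 6: out=1, reg = 0x05605C
clock 7: out=0, reg = 0x82B02E
clock 8: out=0, reg = 0x415817

00100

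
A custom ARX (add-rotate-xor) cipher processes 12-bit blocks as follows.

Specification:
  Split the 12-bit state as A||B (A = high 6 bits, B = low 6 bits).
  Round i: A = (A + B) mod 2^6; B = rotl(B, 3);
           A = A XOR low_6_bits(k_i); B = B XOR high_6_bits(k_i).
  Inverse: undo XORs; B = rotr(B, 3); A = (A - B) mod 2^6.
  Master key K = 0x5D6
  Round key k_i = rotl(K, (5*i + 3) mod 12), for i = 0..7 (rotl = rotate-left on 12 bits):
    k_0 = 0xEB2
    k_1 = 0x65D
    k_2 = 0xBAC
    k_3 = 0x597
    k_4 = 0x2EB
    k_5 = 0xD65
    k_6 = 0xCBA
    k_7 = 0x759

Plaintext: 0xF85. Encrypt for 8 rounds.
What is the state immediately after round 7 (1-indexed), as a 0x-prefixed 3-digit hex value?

0x752

s_0 = plaintext = 0xF85
s_1 = Round(s_0, k_0) = 0xC52
s_2 = Round(s_1, k_1) = 0x78B
s_3 = Round(s_2, k_2) = 0x177
s_4 = Round(s_3, k_3) = 0xAE8
s_5 = Round(s_4, k_4) = 0xE0E
s_6 = Round(s_5, k_5) = 0x8C4
s_7 = Round(s_6, k_6) = 0x752
s_8 = Round(s_7, k_7) = 0xD8F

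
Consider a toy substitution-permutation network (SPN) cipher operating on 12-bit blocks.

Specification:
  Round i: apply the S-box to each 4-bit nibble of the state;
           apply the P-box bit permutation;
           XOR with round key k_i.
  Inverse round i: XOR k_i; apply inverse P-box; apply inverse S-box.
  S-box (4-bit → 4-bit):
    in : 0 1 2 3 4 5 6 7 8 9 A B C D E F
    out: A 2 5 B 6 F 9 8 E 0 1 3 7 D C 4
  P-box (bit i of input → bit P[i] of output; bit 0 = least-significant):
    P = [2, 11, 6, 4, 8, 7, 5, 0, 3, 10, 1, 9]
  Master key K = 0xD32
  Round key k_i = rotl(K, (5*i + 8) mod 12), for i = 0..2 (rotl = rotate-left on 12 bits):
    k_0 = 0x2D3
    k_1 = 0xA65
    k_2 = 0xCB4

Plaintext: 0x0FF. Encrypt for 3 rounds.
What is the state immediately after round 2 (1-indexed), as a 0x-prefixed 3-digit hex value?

s_0 = plaintext = 0x0FF
s_1 = Round(s_0, k_0) = 0x4B3
s_2 = Round(s_1, k_1) = 0x7F3
s_3 = Round(s_2, k_2) = 0x680

0x7F3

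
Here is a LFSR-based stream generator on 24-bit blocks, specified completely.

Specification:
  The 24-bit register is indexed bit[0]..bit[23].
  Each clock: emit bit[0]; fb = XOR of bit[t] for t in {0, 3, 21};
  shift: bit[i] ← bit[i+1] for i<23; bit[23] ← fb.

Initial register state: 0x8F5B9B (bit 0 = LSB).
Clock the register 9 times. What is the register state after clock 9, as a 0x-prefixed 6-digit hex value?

0x4647AD

reg_0 = 0x8F5B9B
clock 1: out=1, reg = 0x47ADCD
clock 2: out=1, reg = 0x23D6E6
clock 3: out=0, reg = 0x91EB73
clock 4: out=1, reg = 0xC8F5B9
clock 5: out=1, reg = 0x647ADC
clock 6: out=0, reg = 0x323D6E
clock 7: out=0, reg = 0x191EB7
clock 8: out=1, reg = 0x8C8F5B
clock 9: out=1, reg = 0x4647AD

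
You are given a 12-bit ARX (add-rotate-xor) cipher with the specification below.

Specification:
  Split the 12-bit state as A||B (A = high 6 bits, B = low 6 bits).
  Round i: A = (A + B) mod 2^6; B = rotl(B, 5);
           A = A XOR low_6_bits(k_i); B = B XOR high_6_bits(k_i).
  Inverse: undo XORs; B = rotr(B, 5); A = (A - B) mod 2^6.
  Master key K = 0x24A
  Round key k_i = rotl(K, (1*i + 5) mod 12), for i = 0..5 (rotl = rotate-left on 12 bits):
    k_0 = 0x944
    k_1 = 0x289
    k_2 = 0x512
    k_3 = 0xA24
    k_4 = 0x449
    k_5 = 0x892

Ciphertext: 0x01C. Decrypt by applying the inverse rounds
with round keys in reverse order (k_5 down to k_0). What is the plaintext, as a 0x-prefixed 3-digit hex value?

s_0 = ciphertext = 0x01C
s_1 = InvRound(s_0, k_5) = 0x57D
s_2 = InvRound(s_1, k_4) = 0x0D9
s_3 = InvRound(s_2, k_3) = 0x123
s_4 = InvRound(s_3, k_2) = 0x9EF
s_5 = InvRound(s_4, k_1) = 0x8CB
s_6 = InvRound(s_5, k_0) = 0x29D

0x29D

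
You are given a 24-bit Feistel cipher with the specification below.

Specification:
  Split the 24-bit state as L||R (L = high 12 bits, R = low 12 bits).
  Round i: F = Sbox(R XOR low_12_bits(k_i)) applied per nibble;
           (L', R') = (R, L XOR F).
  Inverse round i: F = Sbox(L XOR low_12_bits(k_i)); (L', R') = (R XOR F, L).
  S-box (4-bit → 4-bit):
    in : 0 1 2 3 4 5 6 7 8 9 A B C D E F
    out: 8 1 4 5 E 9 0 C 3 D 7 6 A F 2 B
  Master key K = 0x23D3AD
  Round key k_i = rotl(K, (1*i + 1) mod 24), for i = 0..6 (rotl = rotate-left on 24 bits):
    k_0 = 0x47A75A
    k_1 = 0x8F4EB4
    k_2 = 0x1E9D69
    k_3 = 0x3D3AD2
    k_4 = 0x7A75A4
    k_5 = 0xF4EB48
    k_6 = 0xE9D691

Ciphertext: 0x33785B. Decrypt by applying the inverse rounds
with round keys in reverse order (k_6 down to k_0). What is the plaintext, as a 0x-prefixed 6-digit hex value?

0x0899E4

s_0 = ciphertext = 0x33785B
s_1 = InvRound(s_0, k_6) = 0x12B337
s_2 = InvRound(s_1, k_5) = 0x43212B
s_3 = InvRound(s_2, k_4) = 0x0FB432
s_4 = InvRound(s_3, k_3) = 0x37F0FB
s_5 = InvRound(s_4, k_2) = 0x2EB37F
s_6 = InvRound(s_5, k_1) = 0x9E42EB
s_7 = InvRound(s_6, k_0) = 0x0899E4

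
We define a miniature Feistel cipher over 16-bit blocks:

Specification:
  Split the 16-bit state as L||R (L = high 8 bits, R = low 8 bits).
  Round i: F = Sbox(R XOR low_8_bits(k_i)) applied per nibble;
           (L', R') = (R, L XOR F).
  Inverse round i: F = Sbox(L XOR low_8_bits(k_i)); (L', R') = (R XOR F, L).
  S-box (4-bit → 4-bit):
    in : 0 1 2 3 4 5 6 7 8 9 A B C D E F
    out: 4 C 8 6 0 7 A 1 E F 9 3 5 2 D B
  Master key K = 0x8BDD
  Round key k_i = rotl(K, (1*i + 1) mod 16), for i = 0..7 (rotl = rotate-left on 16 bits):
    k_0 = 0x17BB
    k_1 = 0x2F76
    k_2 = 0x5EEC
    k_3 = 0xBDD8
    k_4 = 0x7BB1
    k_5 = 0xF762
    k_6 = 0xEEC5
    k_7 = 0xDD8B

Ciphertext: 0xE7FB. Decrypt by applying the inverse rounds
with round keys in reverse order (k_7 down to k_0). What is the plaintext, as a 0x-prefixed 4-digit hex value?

s_0 = ciphertext = 0xE7FB
s_1 = InvRound(s_0, k_7) = 0x5EE7
s_2 = InvRound(s_1, k_6) = 0x145E
s_3 = InvRound(s_2, k_5) = 0x4414
s_4 = InvRound(s_3, k_4) = 0xA344
s_5 = InvRound(s_4, k_3) = 0x57A3
s_6 = InvRound(s_5, k_2) = 0x9057
s_7 = InvRound(s_6, k_1) = 0x8D90
s_8 = InvRound(s_7, k_0) = 0xFA8D

0xFA8D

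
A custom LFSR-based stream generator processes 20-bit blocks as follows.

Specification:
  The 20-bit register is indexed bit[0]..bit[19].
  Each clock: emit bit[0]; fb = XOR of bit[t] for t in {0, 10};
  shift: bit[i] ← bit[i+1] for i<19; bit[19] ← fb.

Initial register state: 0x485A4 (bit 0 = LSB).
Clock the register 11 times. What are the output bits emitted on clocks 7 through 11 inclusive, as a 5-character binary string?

01101

reg_0 = 0x485A4
clock 1: out=0, reg = 0xA42D2
clock 2: out=0, reg = 0x52169
clock 3: out=1, reg = 0xA90B4
clock 4: out=0, reg = 0x5485A
clock 5: out=0, reg = 0x2A42D
clock 6: out=1, reg = 0x15216
clock 7: out=0, reg = 0x0A90B
clock 8: out=1, reg = 0x85485
clock 9: out=1, reg = 0x42A42
clock 10: out=0, reg = 0x21521
clock 11: out=1, reg = 0x10A90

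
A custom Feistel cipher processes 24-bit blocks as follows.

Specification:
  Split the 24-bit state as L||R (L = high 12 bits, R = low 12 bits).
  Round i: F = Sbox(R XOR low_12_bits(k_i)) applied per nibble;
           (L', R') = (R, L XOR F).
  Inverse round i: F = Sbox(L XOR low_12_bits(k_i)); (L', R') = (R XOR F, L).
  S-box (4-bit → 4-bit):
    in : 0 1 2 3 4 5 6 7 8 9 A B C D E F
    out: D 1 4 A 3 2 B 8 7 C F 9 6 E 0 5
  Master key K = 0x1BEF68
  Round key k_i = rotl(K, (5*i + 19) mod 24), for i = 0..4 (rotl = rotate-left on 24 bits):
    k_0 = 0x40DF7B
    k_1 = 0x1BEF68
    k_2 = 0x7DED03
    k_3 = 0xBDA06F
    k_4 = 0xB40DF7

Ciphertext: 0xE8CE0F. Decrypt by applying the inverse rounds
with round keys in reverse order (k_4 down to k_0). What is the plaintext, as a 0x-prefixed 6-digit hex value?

0x55B643

s_0 = ciphertext = 0xE8CE0F
s_1 = InvRound(s_0, k_4) = 0x486E8C
s_2 = InvRound(s_1, k_3) = 0xD80486
s_3 = InvRound(s_2, k_2) = 0x9FCD80
s_4 = InvRound(s_3, k_1) = 0x6439FC
s_5 = InvRound(s_4, k_0) = 0x55B643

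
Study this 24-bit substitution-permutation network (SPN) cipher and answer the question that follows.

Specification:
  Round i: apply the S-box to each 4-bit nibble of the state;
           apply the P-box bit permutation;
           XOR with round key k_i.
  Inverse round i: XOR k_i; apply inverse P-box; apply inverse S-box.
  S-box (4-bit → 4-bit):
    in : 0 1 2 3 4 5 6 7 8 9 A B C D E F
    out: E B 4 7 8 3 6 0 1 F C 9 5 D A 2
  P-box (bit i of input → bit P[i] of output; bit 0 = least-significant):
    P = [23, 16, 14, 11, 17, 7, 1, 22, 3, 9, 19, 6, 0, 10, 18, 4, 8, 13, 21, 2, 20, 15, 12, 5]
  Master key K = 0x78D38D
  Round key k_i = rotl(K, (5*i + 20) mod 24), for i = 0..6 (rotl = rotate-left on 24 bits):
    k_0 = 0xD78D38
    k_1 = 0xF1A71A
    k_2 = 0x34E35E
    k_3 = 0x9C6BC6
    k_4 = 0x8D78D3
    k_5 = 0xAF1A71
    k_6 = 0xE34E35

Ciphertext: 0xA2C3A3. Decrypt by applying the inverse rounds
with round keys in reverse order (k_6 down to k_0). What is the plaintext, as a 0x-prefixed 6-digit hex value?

0x84C21B

s_0 = ciphertext = 0xA2C3A3
s_1 = InvRound(s_0, k_6) = 0xFBE70E
s_2 = InvRound(s_1, k_5) = 0x919BAA
s_3 = InvRound(s_2, k_4) = 0x15D972
s_4 = InvRound(s_3, k_3) = 0x0E46F5
s_5 = InvRound(s_4, k_2) = 0x135C37
s_6 = InvRound(s_5, k_1) = 0x0985BD
s_7 = InvRound(s_6, k_0) = 0x84C21B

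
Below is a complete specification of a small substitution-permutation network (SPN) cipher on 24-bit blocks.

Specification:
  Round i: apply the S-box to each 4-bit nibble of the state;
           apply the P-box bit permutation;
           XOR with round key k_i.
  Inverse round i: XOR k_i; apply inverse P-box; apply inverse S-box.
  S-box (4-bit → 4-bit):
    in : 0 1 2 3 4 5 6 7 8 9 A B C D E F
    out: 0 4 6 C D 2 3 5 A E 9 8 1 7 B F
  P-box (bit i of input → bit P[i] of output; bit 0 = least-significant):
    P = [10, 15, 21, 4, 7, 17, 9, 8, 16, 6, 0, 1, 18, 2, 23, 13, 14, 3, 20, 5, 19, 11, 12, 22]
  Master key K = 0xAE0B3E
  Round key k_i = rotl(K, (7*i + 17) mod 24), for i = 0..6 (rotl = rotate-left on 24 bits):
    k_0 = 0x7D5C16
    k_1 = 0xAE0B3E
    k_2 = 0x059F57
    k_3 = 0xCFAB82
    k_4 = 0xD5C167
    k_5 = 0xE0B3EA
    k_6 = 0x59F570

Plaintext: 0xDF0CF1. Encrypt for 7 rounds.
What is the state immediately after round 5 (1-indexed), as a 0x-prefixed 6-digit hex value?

0x61FCC2

s_0 = plaintext = 0xDF0CF1
s_1 = Round(s_0, k_0) = 0x4607BE
s_2 = Round(s_1, k_1) = 0xE7DE27
s_3 = Round(s_2, k_2) = 0xFAD111
s_4 = Round(s_3, k_3) = 0x23F1A7
s_5 = Round(s_4, k_4) = 0x61FCC2
s_6 = Round(s_5, k_5) = 0x5D1B6E
s_7 = Round(s_6, k_6) = 0xCB39EA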